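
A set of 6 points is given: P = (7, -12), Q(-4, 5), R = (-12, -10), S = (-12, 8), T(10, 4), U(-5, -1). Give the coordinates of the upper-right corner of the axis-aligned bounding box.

x-range [-12, 10], y-range [-12, 8].
The upper-right corner is (10, 8).

(10, 8)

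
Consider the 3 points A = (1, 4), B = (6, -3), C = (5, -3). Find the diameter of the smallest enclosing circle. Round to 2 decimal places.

8.60

Side lengths²: AB² = 74, AC² = 65, BC² = 1.
Since AB² = 74 ≥ 65 + 1 = 66, the angle opposite AB is not acute, so the smallest enclosing circle has AB as diameter.
Centre = midpoint of AB = (3.5, 0.5), r² = 74/4 = 18.5.
Diameter = 2r = 2√(18.5) ≈ 8.60.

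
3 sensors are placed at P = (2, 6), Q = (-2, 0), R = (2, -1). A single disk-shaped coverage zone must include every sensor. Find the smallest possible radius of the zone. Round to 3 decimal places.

3.717

Side lengths²: PQ² = 52, PR² = 49, QR² = 17.
Since PQ² = 52 < 49 + 17 = 66, the triangle is acute, so the smallest enclosing circle is the circumcircle.
Circumcentre = (0.75, 2.5), r² = 13.8125.
r = √(13.8125) ≈ 3.717.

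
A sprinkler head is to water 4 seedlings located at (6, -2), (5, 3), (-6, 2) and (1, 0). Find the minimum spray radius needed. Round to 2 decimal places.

6.32

The farthest pair is (6, -2)–(-6, 2) with squared distance 160. The circle on this segment as diameter has centre (0, 0) and r² = 160/4 = 40.
Check (5, 3): distance² to centre = 34 ≤ 40, so it lies inside.
All remaining points lie in this disk, and no smaller disk contains both endpoints, so this is the minimum enclosing circle.
r = √40 ≈ 6.32.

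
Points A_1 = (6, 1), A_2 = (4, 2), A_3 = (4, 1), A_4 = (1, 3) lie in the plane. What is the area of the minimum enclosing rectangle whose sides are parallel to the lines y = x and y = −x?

10.5

In coordinates u = x + y, v = x − y the rectangle is axis-aligned; the map (x,y)→(u,v) scales areas by 2.
u-values: 7, 6, 5, 4; range = 7 − 4 = 3.
v-values: 5, 2, 3, -2; range = 5 − (-2) = 7.
Area = (3 × 7) / 2 = 10.5.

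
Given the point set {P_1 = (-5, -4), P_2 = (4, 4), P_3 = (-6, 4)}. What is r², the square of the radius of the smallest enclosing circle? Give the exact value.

Side lengths²: P_1P_2² = 145, P_1P_3² = 65, P_2P_3² = 100.
Since P_1P_2² = 145 < 100 + 65 = 165, the triangle is acute, so the smallest enclosing circle is the circumcircle.
Circumcentre = (-1, 0.5625), r² = 36.81640625.

36.81640625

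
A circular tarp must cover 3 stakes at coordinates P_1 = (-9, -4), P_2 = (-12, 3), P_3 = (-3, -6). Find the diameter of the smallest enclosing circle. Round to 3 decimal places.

12.728

Side lengths²: P_1P_2² = 58, P_1P_3² = 40, P_2P_3² = 162.
Since P_2P_3² = 162 ≥ 58 + 40 = 98, the angle opposite P_2P_3 is not acute, so the smallest enclosing circle has P_2P_3 as diameter.
Centre = midpoint of P_2P_3 = (-7.5, -1.5), r² = 162/4 = 40.5.
Diameter = 2r = 2√(40.5) ≈ 12.728.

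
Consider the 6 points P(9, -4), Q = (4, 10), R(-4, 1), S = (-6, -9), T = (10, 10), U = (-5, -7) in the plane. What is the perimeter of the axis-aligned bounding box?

70

Width = max x − min x = 10 − (-6) = 16.
Height = max y − min y = 10 − (-9) = 19.
Perimeter = 2(16 + 19) = 70.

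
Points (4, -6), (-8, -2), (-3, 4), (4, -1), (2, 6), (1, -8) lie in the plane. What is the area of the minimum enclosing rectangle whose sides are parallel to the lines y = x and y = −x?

153

In coordinates u = x + y, v = x − y the rectangle is axis-aligned; the map (x,y)→(u,v) scales areas by 2.
u-values: -2, -10, 1, 3, 8, -7; range = 8 − (-10) = 18.
v-values: 10, -6, -7, 5, -4, 9; range = 10 − (-7) = 17.
Area = (18 × 17) / 2 = 153.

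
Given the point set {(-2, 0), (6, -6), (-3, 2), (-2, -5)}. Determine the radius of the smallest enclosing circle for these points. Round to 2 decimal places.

The farthest pair is (6, -6)–(-3, 2) with squared distance 145. The circle on this segment as diameter has centre (1.5, -2) and r² = 145/4 = 36.25.
Check (-2, 0): distance² to centre = 16.25 ≤ 36.25, so it lies inside.
All remaining points lie in this disk, and no smaller disk contains both endpoints, so this is the minimum enclosing circle.
r = √(36.25) ≈ 6.02.

6.02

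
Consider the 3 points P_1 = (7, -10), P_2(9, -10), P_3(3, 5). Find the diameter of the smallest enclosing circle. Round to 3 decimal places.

16.155

Side lengths²: P_1P_2² = 4, P_1P_3² = 241, P_2P_3² = 261.
Since P_2P_3² = 261 ≥ 241 + 4 = 245, the angle opposite P_2P_3 is not acute, so the smallest enclosing circle has P_2P_3 as diameter.
Centre = midpoint of P_2P_3 = (6, -2.5), r² = 261/4 = 65.25.
Diameter = 2r = 2√(65.25) ≈ 16.155.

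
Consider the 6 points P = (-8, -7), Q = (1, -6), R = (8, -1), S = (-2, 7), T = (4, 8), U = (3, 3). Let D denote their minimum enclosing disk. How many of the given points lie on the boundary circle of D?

3

The minimum enclosing circle of a finite set is fixed by two of the points (as a diameter) or three (as a circumcircle).
The minimum enclosing circle is determined by three boundary points: P, R, T.
Their circumcentre is (-87/56, 1/7) with r² = 290321/3136.
The farthest remaining point S is at distance² 148081/3136 ≤ 290321/3136.
The points at distance exactly r from the centre are P, R, T — 3 points.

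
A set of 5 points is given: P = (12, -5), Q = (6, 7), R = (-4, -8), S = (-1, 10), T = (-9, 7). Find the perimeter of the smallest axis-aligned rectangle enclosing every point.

Width = max x − min x = 12 − (-9) = 21.
Height = max y − min y = 10 − (-8) = 18.
Perimeter = 2(21 + 18) = 78.

78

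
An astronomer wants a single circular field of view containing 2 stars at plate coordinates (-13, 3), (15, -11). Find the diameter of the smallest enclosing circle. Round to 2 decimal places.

31.30

The smallest circle enclosing two points has them as diameter endpoints.
Centre = midpoint = (1, -4); r² = |(-13, 3)−(15, -11)|²/4 = 980/4 = 245.
Diameter = 2r = 2√245 ≈ 31.30.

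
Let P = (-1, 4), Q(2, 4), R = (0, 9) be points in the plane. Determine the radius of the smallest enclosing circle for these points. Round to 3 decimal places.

Side lengths²: PQ² = 9, PR² = 26, QR² = 29.
Since QR² = 29 < 26 + 9 = 35, the triangle is acute, so the smallest enclosing circle is the circumcircle.
Circumcentre = (0.5, 6.3), r² = 7.54.
r = √(7.54) ≈ 2.746.

2.746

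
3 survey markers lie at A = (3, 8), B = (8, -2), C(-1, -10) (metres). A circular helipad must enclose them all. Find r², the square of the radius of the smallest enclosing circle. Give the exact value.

Side lengths²: AB² = 125, AC² = 340, BC² = 145.
Since AC² = 340 ≥ 145 + 125 = 270, the angle opposite AC is not acute, so the smallest enclosing circle has AC as diameter.
Centre = midpoint of AC = (1, -1), r² = 340/4 = 85.

85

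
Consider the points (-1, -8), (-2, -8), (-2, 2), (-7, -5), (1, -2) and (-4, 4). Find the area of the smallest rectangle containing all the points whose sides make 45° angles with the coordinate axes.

In coordinates u = x + y, v = x − y the rectangle is axis-aligned; the map (x,y)→(u,v) scales areas by 2.
u-values: -9, -10, 0, -12, -1, 0; range = 0 − (-12) = 12.
v-values: 7, 6, -4, -2, 3, -8; range = 7 − (-8) = 15.
Area = (12 × 15) / 2 = 90.

90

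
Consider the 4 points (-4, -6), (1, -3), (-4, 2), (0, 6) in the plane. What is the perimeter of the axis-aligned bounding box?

34

Width = max x − min x = 1 − (-4) = 5.
Height = max y − min y = 6 − (-6) = 12.
Perimeter = 2(5 + 12) = 34.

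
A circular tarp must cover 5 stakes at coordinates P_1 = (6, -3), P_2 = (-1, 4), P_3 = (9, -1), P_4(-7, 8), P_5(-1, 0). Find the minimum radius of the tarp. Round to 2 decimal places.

9.18

A smallest enclosing disk is always determined by at most three of the input points on its boundary.
The farthest pair is P_3–P_4 with squared distance 337. The circle on this segment as diameter has centre (1, 3.5) and r² = 337/4 = 84.25.
Check P_1: distance² to centre = 67.25 ≤ 84.25, so it lies inside.
All remaining points lie in this disk, and no smaller disk contains both endpoints, so this is the minimum enclosing circle.
r = √(84.25) ≈ 9.18.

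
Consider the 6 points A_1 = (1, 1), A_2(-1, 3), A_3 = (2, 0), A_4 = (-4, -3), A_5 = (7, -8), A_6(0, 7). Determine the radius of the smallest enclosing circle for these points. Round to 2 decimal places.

8.28

The farthest pair is A_5–A_6 with squared distance 274. The circle on this segment as diameter has centre (3.5, -0.5) and r² = 274/4 = 68.5.
Check A_1: distance² to centre = 8.5 ≤ 68.5, so it lies inside.
All remaining points lie in this disk, and no smaller disk contains both endpoints, so this is the minimum enclosing circle.
r = √(68.5) ≈ 8.28.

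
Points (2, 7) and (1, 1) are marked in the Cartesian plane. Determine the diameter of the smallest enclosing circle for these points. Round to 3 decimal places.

The smallest circle enclosing two points has them as diameter endpoints.
Centre = midpoint = (1.5, 4); r² = |(2, 7)−(1, 1)|²/4 = 37/4 = 9.25.
Diameter = 2r = 2√(9.25) ≈ 6.083.

6.083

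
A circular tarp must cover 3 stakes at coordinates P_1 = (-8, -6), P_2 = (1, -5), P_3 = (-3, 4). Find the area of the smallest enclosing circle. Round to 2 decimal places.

108.08

Side lengths²: P_1P_2² = 82, P_1P_3² = 125, P_2P_3² = 97.
Since P_1P_3² = 125 < 97 + 82 = 179, the triangle is acute, so the smallest enclosing circle is the circumcircle.
Circumcentre = (-133/34, -61/34), r² = 19885/578.
Area = π·r² = π·19885/578 ≈ 108.08.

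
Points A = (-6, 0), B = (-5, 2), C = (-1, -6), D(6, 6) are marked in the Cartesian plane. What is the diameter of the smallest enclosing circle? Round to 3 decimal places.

14.272

The minimum enclosing circle of a finite set is fixed by two of the points (as a diameter) or three (as a circumcircle).
The minimum enclosing circle is determined by three boundary points: A, C, D.
Their circumcentre is (37/34, 14/17) with r² = 58865/1156.
The farthest remaining point B is at distance² 44449/1156 ≤ 58865/1156.
Diameter = 2r = 2√(58865/1156) ≈ 14.272.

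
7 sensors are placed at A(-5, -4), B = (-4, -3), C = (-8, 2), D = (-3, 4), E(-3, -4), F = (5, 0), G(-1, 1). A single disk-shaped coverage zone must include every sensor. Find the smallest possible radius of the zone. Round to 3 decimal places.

The farthest pair is C–F with squared distance 173. The circle on this segment as diameter has centre (-1.5, 1) and r² = 173/4 = 43.25.
Check A: distance² to centre = 37.25 ≤ 43.25, so it lies inside.
All remaining points lie in this disk, and no smaller disk contains both endpoints, so this is the minimum enclosing circle.
r = √(43.25) ≈ 6.576.

6.576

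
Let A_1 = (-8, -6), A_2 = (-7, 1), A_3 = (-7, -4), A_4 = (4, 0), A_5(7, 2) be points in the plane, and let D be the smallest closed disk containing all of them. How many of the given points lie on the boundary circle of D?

2

The minimum enclosing circle of a finite set is fixed by two of the points (as a diameter) or three (as a circumcircle).
The farthest pair is A_1–A_5 with squared distance 289. The circle on this segment as diameter has centre (-0.5, -2) and r² = 289/4 = 72.25.
Check A_2: distance² to centre = 51.25 ≤ 72.25, so it lies inside.
All remaining points lie in this disk, and no smaller disk contains both endpoints, so this is the minimum enclosing circle.
The points at distance exactly r from the centre are A_1, A_5 — 2 points.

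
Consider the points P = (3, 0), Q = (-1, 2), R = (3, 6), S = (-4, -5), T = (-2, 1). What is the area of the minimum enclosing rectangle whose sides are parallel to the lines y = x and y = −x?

In coordinates u = x + y, v = x − y the rectangle is axis-aligned; the map (x,y)→(u,v) scales areas by 2.
u-values: 3, 1, 9, -9, -1; range = 9 − (-9) = 18.
v-values: 3, -3, -3, 1, -3; range = 3 − (-3) = 6.
Area = (18 × 6) / 2 = 54.

54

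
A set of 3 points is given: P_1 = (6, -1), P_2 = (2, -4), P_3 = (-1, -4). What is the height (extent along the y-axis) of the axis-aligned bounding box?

max y = -1, min y = -4, so height = 3.

3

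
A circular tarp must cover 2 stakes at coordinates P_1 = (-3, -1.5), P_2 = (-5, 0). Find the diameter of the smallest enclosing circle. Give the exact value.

The smallest circle enclosing two points has them as diameter endpoints.
Centre = midpoint = (-4, -0.75); r² = |P_1P_2|²/4 = 6.25/4 = 1.5625.
Diameter = 2r = 2√(1.5625) = 2.5.

2.5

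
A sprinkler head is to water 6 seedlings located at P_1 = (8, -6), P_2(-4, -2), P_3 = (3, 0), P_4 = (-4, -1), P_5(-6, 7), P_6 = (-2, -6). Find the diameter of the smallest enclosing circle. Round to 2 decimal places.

19.10

A smallest enclosing disk is always determined by at most three of the input points on its boundary.
The farthest pair is P_1–P_5 with squared distance 365. The circle on this segment as diameter has centre (1, 0.5) and r² = 365/4 = 91.25.
Check P_2: distance² to centre = 31.25 ≤ 91.25, so it lies inside.
All remaining points lie in this disk, and no smaller disk contains both endpoints, so this is the minimum enclosing circle.
Diameter = 2r = 2√(91.25) ≈ 19.10.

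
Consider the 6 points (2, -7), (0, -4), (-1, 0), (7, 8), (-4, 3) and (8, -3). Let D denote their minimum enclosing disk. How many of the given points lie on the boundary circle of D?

The minimum enclosing circle is determined by three boundary points: (2, -7), (7, 8), (-4, 3).
Their circumcentre is (51/14, 11/14) with r² = 6205/98.
The farthest remaining point (0, -4) is at distance² 3545/98 ≤ 6205/98.
The points at distance exactly r from the centre are (2, -7), (7, 8), (-4, 3) — 3 points.

3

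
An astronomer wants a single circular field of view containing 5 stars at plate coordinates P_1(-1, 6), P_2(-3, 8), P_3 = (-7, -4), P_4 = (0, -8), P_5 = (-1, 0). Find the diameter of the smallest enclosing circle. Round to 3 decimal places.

16.279

The minimum enclosing circle of a finite set is fixed by two of the points (as a diameter) or three (as a circumcircle).
The farthest pair is P_2–P_4 with squared distance 265. The circle on this segment as diameter has centre (-1.5, 0) and r² = 265/4 = 66.25.
Check P_1: distance² to centre = 36.25 ≤ 66.25, so it lies inside.
All remaining points lie in this disk, and no smaller disk contains both endpoints, so this is the minimum enclosing circle.
Diameter = 2r = 2√(66.25) ≈ 16.279.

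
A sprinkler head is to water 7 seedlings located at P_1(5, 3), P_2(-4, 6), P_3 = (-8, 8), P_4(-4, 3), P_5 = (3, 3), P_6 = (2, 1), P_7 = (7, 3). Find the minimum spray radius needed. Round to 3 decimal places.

7.906

By Welzl's lemma the MEC is supported by two points (diametrically opposite) or three points (on a circumcircle).
The farthest pair is P_3–P_7 with squared distance 250. The circle on this segment as diameter has centre (-0.5, 5.5) and r² = 250/4 = 62.5.
Check P_1: distance² to centre = 36.5 ≤ 62.5, so it lies inside.
All remaining points lie in this disk, and no smaller disk contains both endpoints, so this is the minimum enclosing circle.
r = √(62.5) ≈ 7.906.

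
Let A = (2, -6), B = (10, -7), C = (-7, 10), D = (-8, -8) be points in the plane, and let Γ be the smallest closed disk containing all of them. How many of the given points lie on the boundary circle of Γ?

The minimum enclosing circle is determined by three boundary points: B, C, D.
Their circumcentre is (21/38, 21/38) with r² = 105625/722.
The farthest remaining point A is at distance² 32513/722 ≤ 105625/722.
The points at distance exactly r from the centre are B, C, D — 3 points.

3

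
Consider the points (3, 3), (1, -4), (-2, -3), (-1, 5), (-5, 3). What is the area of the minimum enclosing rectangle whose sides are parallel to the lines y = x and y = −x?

In coordinates u = x + y, v = x − y the rectangle is axis-aligned; the map (x,y)→(u,v) scales areas by 2.
u-values: 6, -3, -5, 4, -2; range = 6 − (-5) = 11.
v-values: 0, 5, 1, -6, -8; range = 5 − (-8) = 13.
Area = (11 × 13) / 2 = 71.5.

71.5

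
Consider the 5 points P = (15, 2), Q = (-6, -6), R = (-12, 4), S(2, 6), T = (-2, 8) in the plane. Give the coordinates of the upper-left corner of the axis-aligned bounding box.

(-12, 8)

x-range [-12, 15], y-range [-6, 8].
The upper-left corner is (-12, 8).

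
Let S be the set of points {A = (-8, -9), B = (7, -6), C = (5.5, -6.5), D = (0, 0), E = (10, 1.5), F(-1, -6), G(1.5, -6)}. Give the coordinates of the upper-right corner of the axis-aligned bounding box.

x-range [-8, 10], y-range [-9, 1.5].
The upper-right corner is (10, 1.5).

(10, 1.5)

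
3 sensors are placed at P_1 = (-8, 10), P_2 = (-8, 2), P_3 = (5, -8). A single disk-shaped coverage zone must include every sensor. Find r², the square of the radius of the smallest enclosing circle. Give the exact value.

123.25

Side lengths²: P_1P_2² = 64, P_1P_3² = 493, P_2P_3² = 269.
Since P_1P_3² = 493 ≥ 269 + 64 = 333, the angle opposite P_1P_3 is not acute, so the smallest enclosing circle has P_1P_3 as diameter.
Centre = midpoint of P_1P_3 = (-1.5, 1), r² = 493/4 = 123.25.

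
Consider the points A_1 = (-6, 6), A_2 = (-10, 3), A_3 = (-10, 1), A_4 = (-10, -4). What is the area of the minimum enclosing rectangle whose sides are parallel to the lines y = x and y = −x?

49

In coordinates u = x + y, v = x − y the rectangle is axis-aligned; the map (x,y)→(u,v) scales areas by 2.
u-values: 0, -7, -9, -14; range = 0 − (-14) = 14.
v-values: -12, -13, -11, -6; range = -6 − (-13) = 7.
Area = (14 × 7) / 2 = 49.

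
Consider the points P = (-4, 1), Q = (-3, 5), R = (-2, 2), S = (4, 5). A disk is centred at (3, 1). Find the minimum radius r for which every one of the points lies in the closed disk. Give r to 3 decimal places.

7.211

The required radius is the distance from (3, 1) to the farthest point.
Squared distances: 49, 52, 26, 17.
Maximum is 52, attained at Q.
r = √52 ≈ 7.211.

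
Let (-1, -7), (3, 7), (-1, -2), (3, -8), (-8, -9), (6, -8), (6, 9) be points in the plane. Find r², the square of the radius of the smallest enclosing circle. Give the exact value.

The farthest pair is (-8, -9)–(6, 9) with squared distance 520. The circle on this segment as diameter has centre (-1, 0) and r² = 520/4 = 130.
Check (-1, -7): distance² to centre = 49 ≤ 130, so it lies inside.
All remaining points lie in this disk, and no smaller disk contains both endpoints, so this is the minimum enclosing circle.

130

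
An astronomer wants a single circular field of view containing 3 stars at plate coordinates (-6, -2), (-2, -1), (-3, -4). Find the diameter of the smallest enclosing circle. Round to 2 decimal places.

4.27

Call the three points A, B, C in the order given.
Side lengths²: AB² = 17, AC² = 13, BC² = 10.
Since AB² = 17 < 13 + 10 = 23, the triangle is acute, so the smallest enclosing circle is the circumcircle.
Circumcentre = (-85/22, -45/22), r² = 1105/242.
Diameter = 2r = 2√(1105/242) ≈ 4.27.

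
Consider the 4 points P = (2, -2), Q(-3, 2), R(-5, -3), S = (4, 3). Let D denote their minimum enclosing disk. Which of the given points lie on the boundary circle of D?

The minimum enclosing circle of a finite set is fixed by two of the points (as a diameter) or three (as a circumcircle).
The farthest pair is R–S with squared distance 117. The circle on this segment as diameter has centre (-0.5, 0) and r² = 117/4 = 29.25.
Check P: distance² to centre = 10.25 ≤ 29.25, so it lies inside.
All remaining points lie in this disk, and no smaller disk contains both endpoints, so this is the minimum enclosing circle.
The points at distance exactly r from the centre are R, S — 2 points.

R, S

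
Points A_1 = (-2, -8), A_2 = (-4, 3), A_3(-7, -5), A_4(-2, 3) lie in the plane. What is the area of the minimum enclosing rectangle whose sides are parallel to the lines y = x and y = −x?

In coordinates u = x + y, v = x − y the rectangle is axis-aligned; the map (x,y)→(u,v) scales areas by 2.
u-values: -10, -1, -12, 1; range = 1 − (-12) = 13.
v-values: 6, -7, -2, -5; range = 6 − (-7) = 13.
Area = (13 × 13) / 2 = 84.5.

84.5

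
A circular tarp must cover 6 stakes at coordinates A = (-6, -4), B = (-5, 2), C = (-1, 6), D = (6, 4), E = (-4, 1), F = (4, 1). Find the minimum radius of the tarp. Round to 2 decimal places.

By Welzl's lemma the MEC is supported by two points (diametrically opposite) or three points (on a circumcircle).
The farthest pair is A–D with squared distance 208. The circle on this segment as diameter has centre (0, 0) and r² = 208/4 = 52.
Check B: distance² to centre = 29 ≤ 52, so it lies inside.
All remaining points lie in this disk, and no smaller disk contains both endpoints, so this is the minimum enclosing circle.
r = √52 ≈ 7.21.

7.21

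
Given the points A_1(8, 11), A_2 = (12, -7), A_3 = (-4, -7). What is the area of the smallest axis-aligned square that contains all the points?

The bounding box has width 16 and height 18.
An axis-aligned square enclosing the set must have side ≥ max(width, height).
So the minimum side is max(16, 18) = 18.
Area = 18² = 324.

324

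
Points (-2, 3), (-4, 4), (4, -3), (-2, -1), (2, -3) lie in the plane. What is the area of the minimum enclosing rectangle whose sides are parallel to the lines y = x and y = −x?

In coordinates u = x + y, v = x − y the rectangle is axis-aligned; the map (x,y)→(u,v) scales areas by 2.
u-values: 1, 0, 1, -3, -1; range = 1 − (-3) = 4.
v-values: -5, -8, 7, -1, 5; range = 7 − (-8) = 15.
Area = (4 × 15) / 2 = 30.

30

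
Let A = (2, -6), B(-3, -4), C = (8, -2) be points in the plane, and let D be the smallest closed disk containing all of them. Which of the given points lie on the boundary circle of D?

B, C

Side lengths²: AB² = 29, AC² = 52, BC² = 125.
Since BC² = 125 ≥ 52 + 29 = 81, the angle opposite BC is not acute, so the smallest enclosing circle has BC as diameter.
Centre = midpoint of BC = (2.5, -3), r² = 125/4 = 31.25.
The points at distance exactly r from the centre are B, C — 2 points.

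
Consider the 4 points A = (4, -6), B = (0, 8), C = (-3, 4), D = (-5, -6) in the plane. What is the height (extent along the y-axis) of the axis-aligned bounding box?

14

max y = 8, min y = -6, so height = 14.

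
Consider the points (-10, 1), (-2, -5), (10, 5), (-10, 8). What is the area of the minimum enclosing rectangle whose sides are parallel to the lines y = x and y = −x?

276

In coordinates u = x + y, v = x − y the rectangle is axis-aligned; the map (x,y)→(u,v) scales areas by 2.
u-values: -9, -7, 15, -2; range = 15 − (-9) = 24.
v-values: -11, 3, 5, -18; range = 5 − (-18) = 23.
Area = (24 × 23) / 2 = 276.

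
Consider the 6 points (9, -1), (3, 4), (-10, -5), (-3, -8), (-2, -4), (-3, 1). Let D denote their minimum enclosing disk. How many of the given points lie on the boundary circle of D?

2

By Welzl's lemma the MEC is supported by two points (diametrically opposite) or three points (on a circumcircle).
The farthest pair is (9, -1)–(-10, -5) with squared distance 377. The circle on this segment as diameter has centre (-0.5, -3) and r² = 377/4 = 94.25.
Check (3, 4): distance² to centre = 61.25 ≤ 94.25, so it lies inside.
All remaining points lie in this disk, and no smaller disk contains both endpoints, so this is the minimum enclosing circle.
The points at distance exactly r from the centre are (9, -1), (-10, -5) — 2 points.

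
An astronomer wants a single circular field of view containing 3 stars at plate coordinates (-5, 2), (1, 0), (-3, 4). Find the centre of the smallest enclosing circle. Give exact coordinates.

Call the three points A, B, C in the order given.
Side lengths²: AB² = 40, AC² = 8, BC² = 32.
Since AB² = 40 ≥ 32 + 8 = 40, the angle opposite AB is not acute, so the smallest enclosing circle has AB as diameter.
Centre = midpoint of AB = (-2, 1), r² = 40/4 = 10.
Centre = (-2, 1).

(-2, 1)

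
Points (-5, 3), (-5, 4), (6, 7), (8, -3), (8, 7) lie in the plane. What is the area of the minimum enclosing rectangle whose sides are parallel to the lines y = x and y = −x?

170

In coordinates u = x + y, v = x − y the rectangle is axis-aligned; the map (x,y)→(u,v) scales areas by 2.
u-values: -2, -1, 13, 5, 15; range = 15 − (-2) = 17.
v-values: -8, -9, -1, 11, 1; range = 11 − (-9) = 20.
Area = (17 × 20) / 2 = 170.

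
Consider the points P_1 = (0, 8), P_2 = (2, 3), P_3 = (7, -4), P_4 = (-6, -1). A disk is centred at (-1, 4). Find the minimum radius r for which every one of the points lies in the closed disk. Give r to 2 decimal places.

11.31

The required radius is the distance from (-1, 4) to the farthest point.
Squared distances: 17, 10, 128, 50.
Maximum is 128, attained at P_3.
r = √128 ≈ 11.31.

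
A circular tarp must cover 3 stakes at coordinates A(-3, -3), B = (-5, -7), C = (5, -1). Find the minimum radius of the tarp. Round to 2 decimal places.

Side lengths²: AB² = 20, AC² = 68, BC² = 136.
Since BC² = 136 ≥ 68 + 20 = 88, the angle opposite BC is not acute, so the smallest enclosing circle has BC as diameter.
Centre = midpoint of BC = (0, -4), r² = 136/4 = 34.
r = √34 ≈ 5.83.

5.83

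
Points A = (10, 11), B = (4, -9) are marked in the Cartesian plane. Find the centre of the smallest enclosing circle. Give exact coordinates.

(7, 1)

The smallest circle enclosing two points has them as diameter endpoints.
Centre = midpoint = (7, 1); r² = |AB|²/4 = 436/4 = 109.
Centre = (7, 1).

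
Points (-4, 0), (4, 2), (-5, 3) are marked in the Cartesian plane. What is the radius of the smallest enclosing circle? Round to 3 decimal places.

Call the three points A, B, C in the order given.
Side lengths²: AB² = 68, AC² = 10, BC² = 82.
Since BC² = 82 ≥ 68 + 10 = 78, the angle opposite BC is not acute, so the smallest enclosing circle has BC as diameter.
Centre = midpoint of BC = (-0.5, 2.5), r² = 82/4 = 20.5.
r = √(20.5) ≈ 4.528.

4.528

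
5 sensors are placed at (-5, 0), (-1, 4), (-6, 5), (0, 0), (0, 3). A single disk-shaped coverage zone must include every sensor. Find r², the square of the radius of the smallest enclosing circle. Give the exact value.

By Welzl's lemma the MEC is supported by two points (diametrically opposite) or three points (on a circumcircle).
The farthest pair is (-6, 5)–(0, 0) with squared distance 61. The circle on this segment as diameter has centre (-3, 2.5) and r² = 61/4 = 15.25.
Check (-5, 0): distance² to centre = 10.25 ≤ 15.25, so it lies inside.
All remaining points lie in this disk, and no smaller disk contains both endpoints, so this is the minimum enclosing circle.

15.25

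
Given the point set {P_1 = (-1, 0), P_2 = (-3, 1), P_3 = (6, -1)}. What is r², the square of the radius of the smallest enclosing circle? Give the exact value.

Side lengths²: P_1P_2² = 5, P_1P_3² = 50, P_2P_3² = 85.
Since P_2P_3² = 85 ≥ 50 + 5 = 55, the angle opposite P_2P_3 is not acute, so the smallest enclosing circle has P_2P_3 as diameter.
Centre = midpoint of P_2P_3 = (1.5, 0), r² = 85/4 = 21.25.

21.25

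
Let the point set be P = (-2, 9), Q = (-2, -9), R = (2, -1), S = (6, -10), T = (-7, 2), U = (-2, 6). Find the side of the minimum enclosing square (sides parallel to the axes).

The bounding box has width 13 and height 19.
An axis-aligned square enclosing the set must have side ≥ max(width, height).
So the minimum side is max(13, 19) = 19.

19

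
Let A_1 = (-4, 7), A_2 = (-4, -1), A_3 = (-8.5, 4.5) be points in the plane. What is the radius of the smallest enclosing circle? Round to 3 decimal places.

Side lengths²: A_1A_2² = 64, A_1A_3² = 26.5, A_2A_3² = 50.5.
Since A_1A_2² = 64 < 50.5 + 26.5 = 77, the triangle is acute, so the smallest enclosing circle is the circumcircle.
Circumcentre = (-85/18, 3), r² = 5353/324.
r = √(5353/324) ≈ 4.065.

4.065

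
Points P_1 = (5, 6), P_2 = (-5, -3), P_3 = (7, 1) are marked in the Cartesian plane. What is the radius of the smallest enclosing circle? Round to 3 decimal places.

Side lengths²: P_1P_2² = 181, P_1P_3² = 29, P_2P_3² = 160.
Since P_1P_2² = 181 < 160 + 29 = 189, the triangle is acute, so the smallest enclosing circle is the circumcircle.
Circumcentre = (9/34, 41/34), r² = 26245/578.
r = √(26245/578) ≈ 6.738.

6.738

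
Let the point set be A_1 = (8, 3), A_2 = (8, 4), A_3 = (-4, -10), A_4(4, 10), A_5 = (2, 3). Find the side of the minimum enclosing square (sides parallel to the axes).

20

The bounding box has width 12 and height 20.
An axis-aligned square enclosing the set must have side ≥ max(width, height).
So the minimum side is max(12, 20) = 20.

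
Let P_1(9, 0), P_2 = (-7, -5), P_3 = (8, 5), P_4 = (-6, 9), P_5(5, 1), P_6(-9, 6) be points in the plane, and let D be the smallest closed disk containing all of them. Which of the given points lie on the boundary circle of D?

The minimum enclosing circle is determined by three boundary points: P_1, P_2, P_6.
Their circumcentre is (-23/62, 117/62) with r² = 175625/1922.
The farthest remaining point P_4 is at distance² 158141/1922 ≤ 175625/1922.
The points at distance exactly r from the centre are P_1, P_2, P_6 — 3 points.

P_1, P_2, P_6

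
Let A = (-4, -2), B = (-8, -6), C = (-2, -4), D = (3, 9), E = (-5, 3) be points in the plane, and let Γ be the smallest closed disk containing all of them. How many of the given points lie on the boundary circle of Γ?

The farthest pair is B–D with squared distance 346. The circle on this segment as diameter has centre (-2.5, 1.5) and r² = 346/4 = 86.5.
Check A: distance² to centre = 14.5 ≤ 86.5, so it lies inside.
All remaining points lie in this disk, and no smaller disk contains both endpoints, so this is the minimum enclosing circle.
The points at distance exactly r from the centre are B, D — 2 points.

2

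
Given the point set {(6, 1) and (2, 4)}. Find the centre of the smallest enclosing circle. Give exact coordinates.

(4, 2.5)

The smallest circle enclosing two points has them as diameter endpoints.
Centre = midpoint = (4, 2.5); r² = |(6, 1)−(2, 4)|²/4 = 25/4 = 6.25.
Centre = (4, 2.5).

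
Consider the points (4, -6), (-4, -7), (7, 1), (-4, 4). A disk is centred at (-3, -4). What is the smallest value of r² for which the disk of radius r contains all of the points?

125

The required radius is the distance from (-3, -4) to the farthest point.
Squared distances: 53, 10, 125, 65.
Maximum is 125, attained at (7, 1).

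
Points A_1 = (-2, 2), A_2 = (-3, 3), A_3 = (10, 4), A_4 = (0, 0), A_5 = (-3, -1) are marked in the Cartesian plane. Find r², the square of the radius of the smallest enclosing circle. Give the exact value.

48.5

The minimum enclosing circle of a finite set is fixed by two of the points (as a diameter) or three (as a circumcircle).
The farthest pair is A_3–A_5 with squared distance 194. The circle on this segment as diameter has centre (3.5, 1.5) and r² = 194/4 = 48.5.
Check A_1: distance² to centre = 30.5 ≤ 48.5, so it lies inside.
All remaining points lie in this disk, and no smaller disk contains both endpoints, so this is the minimum enclosing circle.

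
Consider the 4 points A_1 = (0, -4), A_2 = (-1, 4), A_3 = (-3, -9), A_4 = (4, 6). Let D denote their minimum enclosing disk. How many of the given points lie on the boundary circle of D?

2

The minimum enclosing circle of a finite set is fixed by two of the points (as a diameter) or three (as a circumcircle).
The farthest pair is A_3–A_4 with squared distance 274. The circle on this segment as diameter has centre (0.5, -1.5) and r² = 274/4 = 68.5.
Check A_1: distance² to centre = 6.5 ≤ 68.5, so it lies inside.
All remaining points lie in this disk, and no smaller disk contains both endpoints, so this is the minimum enclosing circle.
The points at distance exactly r from the centre are A_3, A_4 — 2 points.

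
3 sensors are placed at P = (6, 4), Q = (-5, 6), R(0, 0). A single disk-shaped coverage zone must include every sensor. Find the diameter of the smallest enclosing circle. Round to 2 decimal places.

11.18

Side lengths²: PQ² = 125, PR² = 52, QR² = 61.
Since PQ² = 125 ≥ 61 + 52 = 113, the angle opposite PQ is not acute, so the smallest enclosing circle has PQ as diameter.
Centre = midpoint of PQ = (0.5, 5), r² = 125/4 = 31.25.
Diameter = 2r = 2√(31.25) ≈ 11.18.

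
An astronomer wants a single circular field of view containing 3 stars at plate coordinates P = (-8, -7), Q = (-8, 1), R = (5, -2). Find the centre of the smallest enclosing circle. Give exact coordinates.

(-27/13, -3)

Side lengths²: PQ² = 64, PR² = 194, QR² = 178.
Since PR² = 194 < 178 + 64 = 242, the triangle is acute, so the smallest enclosing circle is the circumcircle.
Circumcentre = (-27/13, -3), r² = 8633/169.
Centre = (-27/13, -3).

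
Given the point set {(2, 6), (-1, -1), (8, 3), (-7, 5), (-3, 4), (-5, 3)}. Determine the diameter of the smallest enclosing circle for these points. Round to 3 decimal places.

15.133

The minimum enclosing circle of a finite set is fixed by two of the points (as a diameter) or three (as a circumcircle).
The farthest pair is (8, 3)–(-7, 5) with squared distance 229. The circle on this segment as diameter has centre (0.5, 4) and r² = 229/4 = 57.25.
Check (2, 6): distance² to centre = 6.25 ≤ 57.25, so it lies inside.
All remaining points lie in this disk, and no smaller disk contains both endpoints, so this is the minimum enclosing circle.
Diameter = 2r = 2√(57.25) ≈ 15.133.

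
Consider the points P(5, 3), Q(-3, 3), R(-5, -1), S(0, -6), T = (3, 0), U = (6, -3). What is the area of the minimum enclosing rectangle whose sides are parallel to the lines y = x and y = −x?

In coordinates u = x + y, v = x − y the rectangle is axis-aligned; the map (x,y)→(u,v) scales areas by 2.
u-values: 8, 0, -6, -6, 3, 3; range = 8 − (-6) = 14.
v-values: 2, -6, -4, 6, 3, 9; range = 9 − (-6) = 15.
Area = (14 × 15) / 2 = 105.

105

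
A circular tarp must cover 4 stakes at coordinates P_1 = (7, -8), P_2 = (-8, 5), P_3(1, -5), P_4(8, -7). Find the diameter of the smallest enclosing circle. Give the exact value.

20

The minimum enclosing circle of a finite set is fixed by two of the points (as a diameter) or three (as a circumcircle).
The farthest pair is P_2–P_4 with squared distance 400. The circle on this segment as diameter has centre (0, -1) and r² = 400/4 = 100.
Check P_1: distance² to centre = 98 ≤ 100, so it lies inside.
All remaining points lie in this disk, and no smaller disk contains both endpoints, so this is the minimum enclosing circle.
Diameter = 2r = 2√100 = 20.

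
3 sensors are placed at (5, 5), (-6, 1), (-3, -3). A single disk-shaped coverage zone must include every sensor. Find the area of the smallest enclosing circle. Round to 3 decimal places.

109.795

Call the three points A, B, C in the order given.
Side lengths²: AB² = 137, AC² = 128, BC² = 25.
Since AB² = 137 < 128 + 25 = 153, the triangle is acute, so the smallest enclosing circle is the circumcircle.
Circumcentre = (-3/14, 31/14), r² = 3425/98.
Area = π·r² = π·3425/98 ≈ 109.795.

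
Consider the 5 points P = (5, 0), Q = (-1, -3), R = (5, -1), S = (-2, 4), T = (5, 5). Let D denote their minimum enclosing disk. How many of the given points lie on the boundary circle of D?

3

A smallest enclosing disk is always determined by at most three of the input points on its boundary.
The farthest pair is Q–T with squared distance 100. The circle on this segment as diameter has centre (2, 1) and r² = 100/4 = 25.
Check P: distance² to centre = 10 ≤ 25, so it lies inside.
All remaining points lie in this disk, and no smaller disk contains both endpoints, so this is the minimum enclosing circle.
The points at distance exactly r from the centre are Q, S, T — 3 points.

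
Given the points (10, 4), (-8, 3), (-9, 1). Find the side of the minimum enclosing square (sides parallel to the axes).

The bounding box has width 19 and height 3.
An axis-aligned square enclosing the set must have side ≥ max(width, height).
So the minimum side is max(19, 3) = 19.

19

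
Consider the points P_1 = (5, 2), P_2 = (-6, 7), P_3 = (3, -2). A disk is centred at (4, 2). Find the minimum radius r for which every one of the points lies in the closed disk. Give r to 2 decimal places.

The required radius is the distance from (4, 2) to the farthest point.
Squared distances: 1, 125, 17.
Maximum is 125, attained at P_2.
r = √125 ≈ 11.18.

11.18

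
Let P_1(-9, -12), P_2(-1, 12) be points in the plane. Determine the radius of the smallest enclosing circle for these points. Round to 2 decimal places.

The smallest circle enclosing two points has them as diameter endpoints.
Centre = midpoint = (-5, 0); r² = |P_1P_2|²/4 = 640/4 = 160.
r = √160 ≈ 12.65.

12.65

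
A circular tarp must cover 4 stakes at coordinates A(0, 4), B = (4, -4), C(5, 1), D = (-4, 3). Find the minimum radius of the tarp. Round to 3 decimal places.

5.315

A smallest enclosing disk is always determined by at most three of the input points on its boundary.
The farthest pair is B–D with squared distance 113. The circle on this segment as diameter has centre (0, -0.5) and r² = 113/4 = 28.25.
Check A: distance² to centre = 20.25 ≤ 28.25, so it lies inside.
All remaining points lie in this disk, and no smaller disk contains both endpoints, so this is the minimum enclosing circle.
r = √(28.25) ≈ 5.315.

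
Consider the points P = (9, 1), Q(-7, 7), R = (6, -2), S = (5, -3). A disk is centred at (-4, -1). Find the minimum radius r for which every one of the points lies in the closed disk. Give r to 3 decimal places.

The required radius is the distance from (-4, -1) to the farthest point.
Squared distances: 173, 73, 101, 85.
Maximum is 173, attained at P.
r = √173 ≈ 13.153.

13.153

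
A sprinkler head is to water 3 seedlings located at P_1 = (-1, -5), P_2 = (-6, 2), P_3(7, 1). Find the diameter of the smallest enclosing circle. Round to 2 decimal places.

13.04

Side lengths²: P_1P_2² = 74, P_1P_3² = 100, P_2P_3² = 170.
Since P_2P_3² = 170 < 100 + 74 = 174, the triangle is acute, so the smallest enclosing circle is the circumcircle.
Circumcentre = (21/43, 58/43), r² = 78625/1849.
Diameter = 2r = 2√(78625/1849) ≈ 13.04.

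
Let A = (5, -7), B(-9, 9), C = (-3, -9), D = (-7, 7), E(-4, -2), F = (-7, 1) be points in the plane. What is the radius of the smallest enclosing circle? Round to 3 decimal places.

10.630

A smallest enclosing disk is always determined by at most three of the input points on its boundary.
The farthest pair is A–B with squared distance 452. The circle on this segment as diameter has centre (-2, 1) and r² = 452/4 = 113.
Check C: distance² to centre = 101 ≤ 113, so it lies inside.
All remaining points lie in this disk, and no smaller disk contains both endpoints, so this is the minimum enclosing circle.
r = √113 ≈ 10.630.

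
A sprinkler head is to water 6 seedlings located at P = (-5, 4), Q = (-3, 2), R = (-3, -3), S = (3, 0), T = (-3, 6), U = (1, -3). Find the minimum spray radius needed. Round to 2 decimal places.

4.92

The farthest pair is T–U with squared distance 97. The circle on this segment as diameter has centre (-1, 1.5) and r² = 97/4 = 24.25.
Check P: distance² to centre = 22.25 ≤ 24.25, so it lies inside.
All remaining points lie in this disk, and no smaller disk contains both endpoints, so this is the minimum enclosing circle.
r = √(24.25) ≈ 4.92.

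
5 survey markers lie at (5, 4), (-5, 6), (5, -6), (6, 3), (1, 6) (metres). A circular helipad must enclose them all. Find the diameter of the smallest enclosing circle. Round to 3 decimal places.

15.620

The farthest pair is (-5, 6)–(5, -6) with squared distance 244. The circle on this segment as diameter has centre (0, 0) and r² = 244/4 = 61.
Check (5, 4): distance² to centre = 41 ≤ 61, so it lies inside.
All remaining points lie in this disk, and no smaller disk contains both endpoints, so this is the minimum enclosing circle.
Diameter = 2r = 2√61 ≈ 15.620.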